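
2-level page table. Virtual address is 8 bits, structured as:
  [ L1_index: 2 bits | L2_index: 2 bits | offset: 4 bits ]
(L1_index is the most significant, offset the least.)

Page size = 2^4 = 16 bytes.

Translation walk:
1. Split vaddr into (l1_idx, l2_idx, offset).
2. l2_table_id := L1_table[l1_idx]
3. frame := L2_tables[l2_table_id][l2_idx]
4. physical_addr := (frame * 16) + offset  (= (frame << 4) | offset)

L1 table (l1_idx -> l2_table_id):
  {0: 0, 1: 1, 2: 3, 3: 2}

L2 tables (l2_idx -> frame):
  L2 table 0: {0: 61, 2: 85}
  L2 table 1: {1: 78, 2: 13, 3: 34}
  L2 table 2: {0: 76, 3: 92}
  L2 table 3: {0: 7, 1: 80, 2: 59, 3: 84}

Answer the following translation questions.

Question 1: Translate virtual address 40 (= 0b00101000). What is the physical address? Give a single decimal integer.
Answer: 1368

Derivation:
vaddr = 40 = 0b00101000
Split: l1_idx=0, l2_idx=2, offset=8
L1[0] = 0
L2[0][2] = 85
paddr = 85 * 16 + 8 = 1368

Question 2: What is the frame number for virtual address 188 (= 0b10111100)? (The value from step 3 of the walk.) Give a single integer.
Answer: 84

Derivation:
vaddr = 188: l1_idx=2, l2_idx=3
L1[2] = 3; L2[3][3] = 84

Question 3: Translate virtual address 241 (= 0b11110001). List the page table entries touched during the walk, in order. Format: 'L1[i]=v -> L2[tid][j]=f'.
Answer: L1[3]=2 -> L2[2][3]=92

Derivation:
vaddr = 241 = 0b11110001
Split: l1_idx=3, l2_idx=3, offset=1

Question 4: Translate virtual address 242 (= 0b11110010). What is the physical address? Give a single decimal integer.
Answer: 1474

Derivation:
vaddr = 242 = 0b11110010
Split: l1_idx=3, l2_idx=3, offset=2
L1[3] = 2
L2[2][3] = 92
paddr = 92 * 16 + 2 = 1474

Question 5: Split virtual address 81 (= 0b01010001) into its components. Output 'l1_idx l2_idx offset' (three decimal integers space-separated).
vaddr = 81 = 0b01010001
  top 2 bits -> l1_idx = 1
  next 2 bits -> l2_idx = 1
  bottom 4 bits -> offset = 1

Answer: 1 1 1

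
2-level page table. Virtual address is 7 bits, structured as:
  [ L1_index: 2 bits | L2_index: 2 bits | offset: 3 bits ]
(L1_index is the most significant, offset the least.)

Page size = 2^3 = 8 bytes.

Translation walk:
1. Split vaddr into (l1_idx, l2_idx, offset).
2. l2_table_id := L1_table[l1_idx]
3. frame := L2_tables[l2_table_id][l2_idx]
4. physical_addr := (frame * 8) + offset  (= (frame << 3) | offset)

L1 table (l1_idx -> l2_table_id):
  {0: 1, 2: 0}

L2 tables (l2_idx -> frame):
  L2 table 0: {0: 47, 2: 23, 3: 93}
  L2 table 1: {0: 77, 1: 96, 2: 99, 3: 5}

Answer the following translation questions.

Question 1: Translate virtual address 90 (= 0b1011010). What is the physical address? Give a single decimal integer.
vaddr = 90 = 0b1011010
Split: l1_idx=2, l2_idx=3, offset=2
L1[2] = 0
L2[0][3] = 93
paddr = 93 * 8 + 2 = 746

Answer: 746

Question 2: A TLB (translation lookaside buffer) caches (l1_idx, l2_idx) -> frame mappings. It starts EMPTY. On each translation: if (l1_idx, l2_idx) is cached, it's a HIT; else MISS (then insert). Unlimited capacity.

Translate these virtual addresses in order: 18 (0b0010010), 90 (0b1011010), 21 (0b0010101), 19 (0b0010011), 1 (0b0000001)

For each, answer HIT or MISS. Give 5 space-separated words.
Answer: MISS MISS HIT HIT MISS

Derivation:
vaddr=18: (0,2) not in TLB -> MISS, insert
vaddr=90: (2,3) not in TLB -> MISS, insert
vaddr=21: (0,2) in TLB -> HIT
vaddr=19: (0,2) in TLB -> HIT
vaddr=1: (0,0) not in TLB -> MISS, insert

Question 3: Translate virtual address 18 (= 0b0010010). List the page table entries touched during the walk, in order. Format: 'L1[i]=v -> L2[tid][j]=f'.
vaddr = 18 = 0b0010010
Split: l1_idx=0, l2_idx=2, offset=2

Answer: L1[0]=1 -> L2[1][2]=99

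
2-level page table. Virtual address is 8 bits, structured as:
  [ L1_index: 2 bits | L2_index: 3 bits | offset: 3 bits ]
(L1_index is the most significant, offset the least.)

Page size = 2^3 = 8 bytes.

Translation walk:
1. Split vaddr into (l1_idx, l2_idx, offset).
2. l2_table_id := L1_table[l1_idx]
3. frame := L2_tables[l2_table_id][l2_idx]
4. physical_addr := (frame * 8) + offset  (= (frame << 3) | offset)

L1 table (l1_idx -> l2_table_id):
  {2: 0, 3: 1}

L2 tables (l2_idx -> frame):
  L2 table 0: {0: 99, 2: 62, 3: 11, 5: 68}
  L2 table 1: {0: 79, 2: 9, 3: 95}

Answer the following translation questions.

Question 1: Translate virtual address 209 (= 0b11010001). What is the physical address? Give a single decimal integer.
vaddr = 209 = 0b11010001
Split: l1_idx=3, l2_idx=2, offset=1
L1[3] = 1
L2[1][2] = 9
paddr = 9 * 8 + 1 = 73

Answer: 73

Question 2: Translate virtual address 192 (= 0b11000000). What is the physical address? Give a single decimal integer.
Answer: 632

Derivation:
vaddr = 192 = 0b11000000
Split: l1_idx=3, l2_idx=0, offset=0
L1[3] = 1
L2[1][0] = 79
paddr = 79 * 8 + 0 = 632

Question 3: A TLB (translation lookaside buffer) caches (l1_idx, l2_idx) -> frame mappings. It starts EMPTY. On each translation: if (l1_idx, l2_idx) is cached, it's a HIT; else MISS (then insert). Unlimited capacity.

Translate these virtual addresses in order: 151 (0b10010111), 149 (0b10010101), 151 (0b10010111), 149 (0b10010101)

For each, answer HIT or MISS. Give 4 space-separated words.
Answer: MISS HIT HIT HIT

Derivation:
vaddr=151: (2,2) not in TLB -> MISS, insert
vaddr=149: (2,2) in TLB -> HIT
vaddr=151: (2,2) in TLB -> HIT
vaddr=149: (2,2) in TLB -> HIT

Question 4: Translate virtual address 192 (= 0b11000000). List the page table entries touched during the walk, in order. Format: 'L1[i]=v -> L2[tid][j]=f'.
Answer: L1[3]=1 -> L2[1][0]=79

Derivation:
vaddr = 192 = 0b11000000
Split: l1_idx=3, l2_idx=0, offset=0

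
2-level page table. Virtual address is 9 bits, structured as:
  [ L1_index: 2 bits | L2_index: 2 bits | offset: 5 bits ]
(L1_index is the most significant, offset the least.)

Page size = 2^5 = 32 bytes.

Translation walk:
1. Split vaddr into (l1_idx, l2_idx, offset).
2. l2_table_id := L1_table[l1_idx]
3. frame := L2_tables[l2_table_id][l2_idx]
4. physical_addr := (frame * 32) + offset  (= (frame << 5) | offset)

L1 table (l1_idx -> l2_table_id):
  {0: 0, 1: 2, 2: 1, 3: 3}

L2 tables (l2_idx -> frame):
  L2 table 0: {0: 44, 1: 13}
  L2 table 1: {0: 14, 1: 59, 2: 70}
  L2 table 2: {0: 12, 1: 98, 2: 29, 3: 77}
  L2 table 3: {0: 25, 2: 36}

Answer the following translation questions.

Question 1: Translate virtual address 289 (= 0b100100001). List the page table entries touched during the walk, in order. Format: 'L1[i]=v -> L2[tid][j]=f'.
Answer: L1[2]=1 -> L2[1][1]=59

Derivation:
vaddr = 289 = 0b100100001
Split: l1_idx=2, l2_idx=1, offset=1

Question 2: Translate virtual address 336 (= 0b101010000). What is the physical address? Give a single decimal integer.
vaddr = 336 = 0b101010000
Split: l1_idx=2, l2_idx=2, offset=16
L1[2] = 1
L2[1][2] = 70
paddr = 70 * 32 + 16 = 2256

Answer: 2256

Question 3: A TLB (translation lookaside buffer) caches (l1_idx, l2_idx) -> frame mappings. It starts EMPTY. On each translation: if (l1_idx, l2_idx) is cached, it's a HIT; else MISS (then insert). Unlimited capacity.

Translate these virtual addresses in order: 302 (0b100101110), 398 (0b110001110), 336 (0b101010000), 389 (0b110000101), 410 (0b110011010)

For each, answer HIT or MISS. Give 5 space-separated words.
vaddr=302: (2,1) not in TLB -> MISS, insert
vaddr=398: (3,0) not in TLB -> MISS, insert
vaddr=336: (2,2) not in TLB -> MISS, insert
vaddr=389: (3,0) in TLB -> HIT
vaddr=410: (3,0) in TLB -> HIT

Answer: MISS MISS MISS HIT HIT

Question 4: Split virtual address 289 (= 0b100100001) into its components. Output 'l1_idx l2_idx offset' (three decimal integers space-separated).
Answer: 2 1 1

Derivation:
vaddr = 289 = 0b100100001
  top 2 bits -> l1_idx = 2
  next 2 bits -> l2_idx = 1
  bottom 5 bits -> offset = 1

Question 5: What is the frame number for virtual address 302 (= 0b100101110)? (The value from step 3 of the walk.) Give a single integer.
Answer: 59

Derivation:
vaddr = 302: l1_idx=2, l2_idx=1
L1[2] = 1; L2[1][1] = 59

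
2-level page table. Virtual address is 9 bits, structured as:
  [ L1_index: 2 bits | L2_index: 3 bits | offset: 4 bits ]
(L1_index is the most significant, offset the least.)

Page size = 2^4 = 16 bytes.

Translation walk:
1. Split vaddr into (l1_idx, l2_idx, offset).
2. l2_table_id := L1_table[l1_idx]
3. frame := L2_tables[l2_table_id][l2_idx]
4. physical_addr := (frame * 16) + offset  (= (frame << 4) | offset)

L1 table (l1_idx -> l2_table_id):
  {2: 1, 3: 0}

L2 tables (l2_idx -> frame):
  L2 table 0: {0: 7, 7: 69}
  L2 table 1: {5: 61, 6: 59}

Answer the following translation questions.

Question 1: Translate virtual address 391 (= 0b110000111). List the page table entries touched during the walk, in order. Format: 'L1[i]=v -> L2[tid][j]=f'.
Answer: L1[3]=0 -> L2[0][0]=7

Derivation:
vaddr = 391 = 0b110000111
Split: l1_idx=3, l2_idx=0, offset=7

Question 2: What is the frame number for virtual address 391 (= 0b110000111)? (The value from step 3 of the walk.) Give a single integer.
Answer: 7

Derivation:
vaddr = 391: l1_idx=3, l2_idx=0
L1[3] = 0; L2[0][0] = 7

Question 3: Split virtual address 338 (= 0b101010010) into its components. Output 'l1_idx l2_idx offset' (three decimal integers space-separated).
vaddr = 338 = 0b101010010
  top 2 bits -> l1_idx = 2
  next 3 bits -> l2_idx = 5
  bottom 4 bits -> offset = 2

Answer: 2 5 2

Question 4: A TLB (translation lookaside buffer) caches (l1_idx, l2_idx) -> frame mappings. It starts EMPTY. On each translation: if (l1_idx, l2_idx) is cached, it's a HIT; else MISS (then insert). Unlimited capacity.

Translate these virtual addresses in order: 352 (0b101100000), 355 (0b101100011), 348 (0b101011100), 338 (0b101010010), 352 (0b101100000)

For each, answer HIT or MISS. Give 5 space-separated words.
Answer: MISS HIT MISS HIT HIT

Derivation:
vaddr=352: (2,6) not in TLB -> MISS, insert
vaddr=355: (2,6) in TLB -> HIT
vaddr=348: (2,5) not in TLB -> MISS, insert
vaddr=338: (2,5) in TLB -> HIT
vaddr=352: (2,6) in TLB -> HIT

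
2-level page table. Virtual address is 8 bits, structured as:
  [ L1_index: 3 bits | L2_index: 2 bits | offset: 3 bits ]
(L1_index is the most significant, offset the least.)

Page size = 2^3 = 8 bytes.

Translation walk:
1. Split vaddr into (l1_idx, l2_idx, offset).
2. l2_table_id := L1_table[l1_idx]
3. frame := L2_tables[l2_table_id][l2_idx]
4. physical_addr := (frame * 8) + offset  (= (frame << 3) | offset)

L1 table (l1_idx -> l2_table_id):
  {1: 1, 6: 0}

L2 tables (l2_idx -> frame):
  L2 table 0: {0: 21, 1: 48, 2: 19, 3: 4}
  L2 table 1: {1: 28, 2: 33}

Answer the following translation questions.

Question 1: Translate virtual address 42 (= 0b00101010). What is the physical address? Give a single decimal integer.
vaddr = 42 = 0b00101010
Split: l1_idx=1, l2_idx=1, offset=2
L1[1] = 1
L2[1][1] = 28
paddr = 28 * 8 + 2 = 226

Answer: 226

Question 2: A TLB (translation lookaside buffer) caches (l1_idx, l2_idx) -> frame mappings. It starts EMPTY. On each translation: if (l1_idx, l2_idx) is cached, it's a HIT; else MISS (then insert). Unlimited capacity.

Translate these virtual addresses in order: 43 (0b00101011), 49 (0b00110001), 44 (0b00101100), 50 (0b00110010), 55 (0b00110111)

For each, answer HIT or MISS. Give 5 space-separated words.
Answer: MISS MISS HIT HIT HIT

Derivation:
vaddr=43: (1,1) not in TLB -> MISS, insert
vaddr=49: (1,2) not in TLB -> MISS, insert
vaddr=44: (1,1) in TLB -> HIT
vaddr=50: (1,2) in TLB -> HIT
vaddr=55: (1,2) in TLB -> HIT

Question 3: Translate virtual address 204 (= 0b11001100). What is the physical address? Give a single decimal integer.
vaddr = 204 = 0b11001100
Split: l1_idx=6, l2_idx=1, offset=4
L1[6] = 0
L2[0][1] = 48
paddr = 48 * 8 + 4 = 388

Answer: 388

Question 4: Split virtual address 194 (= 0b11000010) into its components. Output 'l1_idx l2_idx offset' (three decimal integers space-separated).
vaddr = 194 = 0b11000010
  top 3 bits -> l1_idx = 6
  next 2 bits -> l2_idx = 0
  bottom 3 bits -> offset = 2

Answer: 6 0 2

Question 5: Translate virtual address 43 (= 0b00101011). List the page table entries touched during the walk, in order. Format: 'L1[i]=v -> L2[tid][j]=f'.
vaddr = 43 = 0b00101011
Split: l1_idx=1, l2_idx=1, offset=3

Answer: L1[1]=1 -> L2[1][1]=28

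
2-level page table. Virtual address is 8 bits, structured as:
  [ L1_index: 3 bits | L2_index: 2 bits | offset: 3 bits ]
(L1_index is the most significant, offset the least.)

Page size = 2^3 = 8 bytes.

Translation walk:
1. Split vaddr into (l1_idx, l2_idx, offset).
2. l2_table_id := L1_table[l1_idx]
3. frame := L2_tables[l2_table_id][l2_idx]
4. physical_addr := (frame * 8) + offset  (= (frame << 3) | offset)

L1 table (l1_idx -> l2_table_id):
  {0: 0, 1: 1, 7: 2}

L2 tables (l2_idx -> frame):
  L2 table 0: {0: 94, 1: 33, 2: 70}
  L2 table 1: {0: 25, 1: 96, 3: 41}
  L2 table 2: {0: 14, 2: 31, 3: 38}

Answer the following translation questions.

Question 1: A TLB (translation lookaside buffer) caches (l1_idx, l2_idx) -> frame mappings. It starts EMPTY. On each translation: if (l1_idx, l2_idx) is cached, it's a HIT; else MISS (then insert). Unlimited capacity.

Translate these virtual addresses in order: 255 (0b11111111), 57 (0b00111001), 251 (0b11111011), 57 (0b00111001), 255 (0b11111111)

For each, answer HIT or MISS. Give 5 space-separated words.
Answer: MISS MISS HIT HIT HIT

Derivation:
vaddr=255: (7,3) not in TLB -> MISS, insert
vaddr=57: (1,3) not in TLB -> MISS, insert
vaddr=251: (7,3) in TLB -> HIT
vaddr=57: (1,3) in TLB -> HIT
vaddr=255: (7,3) in TLB -> HIT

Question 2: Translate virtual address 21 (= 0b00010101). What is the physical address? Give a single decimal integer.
vaddr = 21 = 0b00010101
Split: l1_idx=0, l2_idx=2, offset=5
L1[0] = 0
L2[0][2] = 70
paddr = 70 * 8 + 5 = 565

Answer: 565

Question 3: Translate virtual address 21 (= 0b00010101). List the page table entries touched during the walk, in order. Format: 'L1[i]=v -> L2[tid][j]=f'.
Answer: L1[0]=0 -> L2[0][2]=70

Derivation:
vaddr = 21 = 0b00010101
Split: l1_idx=0, l2_idx=2, offset=5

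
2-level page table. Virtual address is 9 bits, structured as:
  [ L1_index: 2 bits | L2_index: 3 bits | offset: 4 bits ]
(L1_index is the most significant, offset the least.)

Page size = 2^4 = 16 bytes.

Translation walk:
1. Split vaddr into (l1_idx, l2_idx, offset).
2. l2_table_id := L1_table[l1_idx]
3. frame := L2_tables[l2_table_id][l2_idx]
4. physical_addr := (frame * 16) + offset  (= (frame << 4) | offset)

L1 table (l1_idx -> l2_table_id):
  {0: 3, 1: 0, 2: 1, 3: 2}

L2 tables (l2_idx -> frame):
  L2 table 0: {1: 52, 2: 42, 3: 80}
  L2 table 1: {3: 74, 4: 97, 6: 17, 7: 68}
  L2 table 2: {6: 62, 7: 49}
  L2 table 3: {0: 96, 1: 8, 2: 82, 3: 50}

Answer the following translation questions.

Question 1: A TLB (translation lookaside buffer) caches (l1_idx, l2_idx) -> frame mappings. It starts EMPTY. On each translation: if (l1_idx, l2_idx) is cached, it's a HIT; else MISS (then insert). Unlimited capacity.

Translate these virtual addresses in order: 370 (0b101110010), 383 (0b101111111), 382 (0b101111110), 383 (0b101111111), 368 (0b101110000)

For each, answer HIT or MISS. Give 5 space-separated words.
Answer: MISS HIT HIT HIT HIT

Derivation:
vaddr=370: (2,7) not in TLB -> MISS, insert
vaddr=383: (2,7) in TLB -> HIT
vaddr=382: (2,7) in TLB -> HIT
vaddr=383: (2,7) in TLB -> HIT
vaddr=368: (2,7) in TLB -> HIT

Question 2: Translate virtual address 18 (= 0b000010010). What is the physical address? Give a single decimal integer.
Answer: 130

Derivation:
vaddr = 18 = 0b000010010
Split: l1_idx=0, l2_idx=1, offset=2
L1[0] = 3
L2[3][1] = 8
paddr = 8 * 16 + 2 = 130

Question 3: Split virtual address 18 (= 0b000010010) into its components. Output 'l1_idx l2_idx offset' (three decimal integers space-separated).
Answer: 0 1 2

Derivation:
vaddr = 18 = 0b000010010
  top 2 bits -> l1_idx = 0
  next 3 bits -> l2_idx = 1
  bottom 4 bits -> offset = 2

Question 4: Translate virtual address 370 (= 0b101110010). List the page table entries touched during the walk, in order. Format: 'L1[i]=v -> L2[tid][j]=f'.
vaddr = 370 = 0b101110010
Split: l1_idx=2, l2_idx=7, offset=2

Answer: L1[2]=1 -> L2[1][7]=68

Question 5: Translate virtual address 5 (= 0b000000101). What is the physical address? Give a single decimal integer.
Answer: 1541

Derivation:
vaddr = 5 = 0b000000101
Split: l1_idx=0, l2_idx=0, offset=5
L1[0] = 3
L2[3][0] = 96
paddr = 96 * 16 + 5 = 1541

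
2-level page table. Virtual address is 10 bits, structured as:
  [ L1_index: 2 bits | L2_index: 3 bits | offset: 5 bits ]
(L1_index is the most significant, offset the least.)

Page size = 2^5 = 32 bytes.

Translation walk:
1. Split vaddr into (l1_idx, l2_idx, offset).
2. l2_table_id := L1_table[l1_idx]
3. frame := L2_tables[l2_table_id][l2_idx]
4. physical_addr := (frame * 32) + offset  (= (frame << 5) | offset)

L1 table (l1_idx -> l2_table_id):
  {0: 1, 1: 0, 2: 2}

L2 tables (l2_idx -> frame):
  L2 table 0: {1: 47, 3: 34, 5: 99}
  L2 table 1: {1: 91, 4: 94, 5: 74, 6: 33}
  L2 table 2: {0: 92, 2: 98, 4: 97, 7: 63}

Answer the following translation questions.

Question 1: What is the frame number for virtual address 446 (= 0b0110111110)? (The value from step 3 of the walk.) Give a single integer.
Answer: 99

Derivation:
vaddr = 446: l1_idx=1, l2_idx=5
L1[1] = 0; L2[0][5] = 99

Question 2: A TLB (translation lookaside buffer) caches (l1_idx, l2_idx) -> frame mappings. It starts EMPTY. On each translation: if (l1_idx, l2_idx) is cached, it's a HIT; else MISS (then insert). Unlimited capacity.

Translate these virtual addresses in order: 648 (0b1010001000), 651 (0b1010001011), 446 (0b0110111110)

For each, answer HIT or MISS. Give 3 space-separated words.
vaddr=648: (2,4) not in TLB -> MISS, insert
vaddr=651: (2,4) in TLB -> HIT
vaddr=446: (1,5) not in TLB -> MISS, insert

Answer: MISS HIT MISS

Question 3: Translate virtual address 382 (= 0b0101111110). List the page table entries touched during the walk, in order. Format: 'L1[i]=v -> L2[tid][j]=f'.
vaddr = 382 = 0b0101111110
Split: l1_idx=1, l2_idx=3, offset=30

Answer: L1[1]=0 -> L2[0][3]=34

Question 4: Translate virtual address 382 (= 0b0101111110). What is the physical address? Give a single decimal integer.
vaddr = 382 = 0b0101111110
Split: l1_idx=1, l2_idx=3, offset=30
L1[1] = 0
L2[0][3] = 34
paddr = 34 * 32 + 30 = 1118

Answer: 1118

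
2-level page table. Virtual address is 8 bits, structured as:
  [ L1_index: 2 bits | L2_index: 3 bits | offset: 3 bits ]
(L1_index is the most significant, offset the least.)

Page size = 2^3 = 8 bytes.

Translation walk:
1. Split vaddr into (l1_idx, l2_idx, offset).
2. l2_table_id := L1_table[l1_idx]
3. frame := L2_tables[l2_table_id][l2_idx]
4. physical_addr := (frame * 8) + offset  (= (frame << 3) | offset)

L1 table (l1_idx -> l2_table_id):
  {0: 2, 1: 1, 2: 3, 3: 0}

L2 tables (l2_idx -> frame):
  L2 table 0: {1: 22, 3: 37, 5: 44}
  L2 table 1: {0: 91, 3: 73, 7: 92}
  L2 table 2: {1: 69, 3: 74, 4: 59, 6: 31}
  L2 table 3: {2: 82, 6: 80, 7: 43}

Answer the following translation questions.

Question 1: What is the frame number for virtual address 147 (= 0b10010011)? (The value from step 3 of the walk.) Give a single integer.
Answer: 82

Derivation:
vaddr = 147: l1_idx=2, l2_idx=2
L1[2] = 3; L2[3][2] = 82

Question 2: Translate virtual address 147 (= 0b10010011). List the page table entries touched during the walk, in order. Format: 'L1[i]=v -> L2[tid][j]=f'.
vaddr = 147 = 0b10010011
Split: l1_idx=2, l2_idx=2, offset=3

Answer: L1[2]=3 -> L2[3][2]=82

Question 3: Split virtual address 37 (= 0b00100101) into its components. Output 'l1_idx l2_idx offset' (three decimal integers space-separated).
vaddr = 37 = 0b00100101
  top 2 bits -> l1_idx = 0
  next 3 bits -> l2_idx = 4
  bottom 3 bits -> offset = 5

Answer: 0 4 5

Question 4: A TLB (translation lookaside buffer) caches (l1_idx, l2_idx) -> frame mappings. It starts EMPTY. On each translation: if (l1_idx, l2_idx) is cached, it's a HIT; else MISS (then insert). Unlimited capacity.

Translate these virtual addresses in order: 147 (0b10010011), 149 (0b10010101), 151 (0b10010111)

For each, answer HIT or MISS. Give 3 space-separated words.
Answer: MISS HIT HIT

Derivation:
vaddr=147: (2,2) not in TLB -> MISS, insert
vaddr=149: (2,2) in TLB -> HIT
vaddr=151: (2,2) in TLB -> HIT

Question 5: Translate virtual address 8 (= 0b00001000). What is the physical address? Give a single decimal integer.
Answer: 552

Derivation:
vaddr = 8 = 0b00001000
Split: l1_idx=0, l2_idx=1, offset=0
L1[0] = 2
L2[2][1] = 69
paddr = 69 * 8 + 0 = 552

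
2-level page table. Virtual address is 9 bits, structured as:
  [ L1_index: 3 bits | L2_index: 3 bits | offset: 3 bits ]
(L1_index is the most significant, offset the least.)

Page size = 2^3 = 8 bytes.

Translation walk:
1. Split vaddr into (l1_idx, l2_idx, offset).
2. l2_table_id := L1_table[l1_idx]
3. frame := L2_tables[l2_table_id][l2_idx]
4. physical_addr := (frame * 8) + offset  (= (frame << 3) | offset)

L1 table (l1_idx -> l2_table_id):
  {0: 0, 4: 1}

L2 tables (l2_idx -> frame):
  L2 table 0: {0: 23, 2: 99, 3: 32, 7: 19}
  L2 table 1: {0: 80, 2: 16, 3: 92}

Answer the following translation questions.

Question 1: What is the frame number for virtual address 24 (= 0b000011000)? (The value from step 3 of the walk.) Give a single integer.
vaddr = 24: l1_idx=0, l2_idx=3
L1[0] = 0; L2[0][3] = 32

Answer: 32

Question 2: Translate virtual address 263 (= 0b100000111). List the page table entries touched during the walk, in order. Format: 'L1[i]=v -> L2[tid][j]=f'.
vaddr = 263 = 0b100000111
Split: l1_idx=4, l2_idx=0, offset=7

Answer: L1[4]=1 -> L2[1][0]=80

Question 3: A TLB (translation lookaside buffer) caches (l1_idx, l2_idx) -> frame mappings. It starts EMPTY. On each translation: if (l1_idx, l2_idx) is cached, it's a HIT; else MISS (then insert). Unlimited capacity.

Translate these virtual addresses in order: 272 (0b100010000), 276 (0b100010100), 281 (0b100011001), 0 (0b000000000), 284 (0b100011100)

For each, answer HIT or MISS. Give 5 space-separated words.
vaddr=272: (4,2) not in TLB -> MISS, insert
vaddr=276: (4,2) in TLB -> HIT
vaddr=281: (4,3) not in TLB -> MISS, insert
vaddr=0: (0,0) not in TLB -> MISS, insert
vaddr=284: (4,3) in TLB -> HIT

Answer: MISS HIT MISS MISS HIT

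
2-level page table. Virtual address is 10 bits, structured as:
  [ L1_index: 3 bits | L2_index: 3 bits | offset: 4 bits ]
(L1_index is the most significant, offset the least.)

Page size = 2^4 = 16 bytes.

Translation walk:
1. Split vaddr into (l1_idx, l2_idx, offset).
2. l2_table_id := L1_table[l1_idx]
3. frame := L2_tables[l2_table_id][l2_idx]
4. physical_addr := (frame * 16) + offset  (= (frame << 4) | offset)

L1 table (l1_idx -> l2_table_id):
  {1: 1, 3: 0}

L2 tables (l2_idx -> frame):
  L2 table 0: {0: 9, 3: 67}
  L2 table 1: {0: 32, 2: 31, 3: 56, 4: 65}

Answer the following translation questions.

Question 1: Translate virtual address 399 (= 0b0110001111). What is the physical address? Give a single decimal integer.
Answer: 159

Derivation:
vaddr = 399 = 0b0110001111
Split: l1_idx=3, l2_idx=0, offset=15
L1[3] = 0
L2[0][0] = 9
paddr = 9 * 16 + 15 = 159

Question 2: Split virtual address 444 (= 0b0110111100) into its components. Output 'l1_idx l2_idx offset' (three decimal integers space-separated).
Answer: 3 3 12

Derivation:
vaddr = 444 = 0b0110111100
  top 3 bits -> l1_idx = 3
  next 3 bits -> l2_idx = 3
  bottom 4 bits -> offset = 12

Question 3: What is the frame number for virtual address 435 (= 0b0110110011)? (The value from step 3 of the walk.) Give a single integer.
vaddr = 435: l1_idx=3, l2_idx=3
L1[3] = 0; L2[0][3] = 67

Answer: 67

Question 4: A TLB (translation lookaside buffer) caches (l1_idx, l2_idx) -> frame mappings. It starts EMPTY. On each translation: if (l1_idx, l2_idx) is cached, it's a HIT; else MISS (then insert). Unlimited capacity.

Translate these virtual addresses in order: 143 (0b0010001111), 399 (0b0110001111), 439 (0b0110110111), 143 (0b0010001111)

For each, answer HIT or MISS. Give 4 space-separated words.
Answer: MISS MISS MISS HIT

Derivation:
vaddr=143: (1,0) not in TLB -> MISS, insert
vaddr=399: (3,0) not in TLB -> MISS, insert
vaddr=439: (3,3) not in TLB -> MISS, insert
vaddr=143: (1,0) in TLB -> HIT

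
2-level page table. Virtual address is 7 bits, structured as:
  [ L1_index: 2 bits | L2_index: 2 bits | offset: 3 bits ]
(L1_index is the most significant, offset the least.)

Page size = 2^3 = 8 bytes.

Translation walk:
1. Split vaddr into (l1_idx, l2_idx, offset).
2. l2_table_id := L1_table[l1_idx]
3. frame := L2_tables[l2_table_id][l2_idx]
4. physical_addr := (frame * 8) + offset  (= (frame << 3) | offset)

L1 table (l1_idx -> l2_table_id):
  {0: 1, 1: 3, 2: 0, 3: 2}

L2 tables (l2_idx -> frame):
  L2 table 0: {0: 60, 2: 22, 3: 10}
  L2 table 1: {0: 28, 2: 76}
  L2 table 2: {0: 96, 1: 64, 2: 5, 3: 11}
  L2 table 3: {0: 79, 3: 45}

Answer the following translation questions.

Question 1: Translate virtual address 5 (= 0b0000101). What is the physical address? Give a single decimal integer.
vaddr = 5 = 0b0000101
Split: l1_idx=0, l2_idx=0, offset=5
L1[0] = 1
L2[1][0] = 28
paddr = 28 * 8 + 5 = 229

Answer: 229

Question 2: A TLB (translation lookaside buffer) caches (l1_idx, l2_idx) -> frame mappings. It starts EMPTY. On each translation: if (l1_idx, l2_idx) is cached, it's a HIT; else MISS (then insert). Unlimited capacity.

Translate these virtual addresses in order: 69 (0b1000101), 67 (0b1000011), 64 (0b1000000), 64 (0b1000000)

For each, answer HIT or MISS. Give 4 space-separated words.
vaddr=69: (2,0) not in TLB -> MISS, insert
vaddr=67: (2,0) in TLB -> HIT
vaddr=64: (2,0) in TLB -> HIT
vaddr=64: (2,0) in TLB -> HIT

Answer: MISS HIT HIT HIT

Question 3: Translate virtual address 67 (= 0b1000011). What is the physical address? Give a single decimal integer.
vaddr = 67 = 0b1000011
Split: l1_idx=2, l2_idx=0, offset=3
L1[2] = 0
L2[0][0] = 60
paddr = 60 * 8 + 3 = 483

Answer: 483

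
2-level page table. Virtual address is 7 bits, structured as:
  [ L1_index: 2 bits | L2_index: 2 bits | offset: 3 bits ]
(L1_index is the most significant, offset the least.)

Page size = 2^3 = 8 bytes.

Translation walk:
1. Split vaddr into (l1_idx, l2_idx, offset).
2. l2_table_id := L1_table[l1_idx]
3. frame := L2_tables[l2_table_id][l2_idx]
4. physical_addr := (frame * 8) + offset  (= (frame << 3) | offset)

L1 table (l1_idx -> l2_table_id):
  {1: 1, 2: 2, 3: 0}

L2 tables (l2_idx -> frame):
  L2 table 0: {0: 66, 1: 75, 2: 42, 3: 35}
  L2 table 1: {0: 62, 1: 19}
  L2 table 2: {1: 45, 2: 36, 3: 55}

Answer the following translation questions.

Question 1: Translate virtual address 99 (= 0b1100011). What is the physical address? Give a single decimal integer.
vaddr = 99 = 0b1100011
Split: l1_idx=3, l2_idx=0, offset=3
L1[3] = 0
L2[0][0] = 66
paddr = 66 * 8 + 3 = 531

Answer: 531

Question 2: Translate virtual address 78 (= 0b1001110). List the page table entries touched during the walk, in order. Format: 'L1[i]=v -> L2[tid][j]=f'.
Answer: L1[2]=2 -> L2[2][1]=45

Derivation:
vaddr = 78 = 0b1001110
Split: l1_idx=2, l2_idx=1, offset=6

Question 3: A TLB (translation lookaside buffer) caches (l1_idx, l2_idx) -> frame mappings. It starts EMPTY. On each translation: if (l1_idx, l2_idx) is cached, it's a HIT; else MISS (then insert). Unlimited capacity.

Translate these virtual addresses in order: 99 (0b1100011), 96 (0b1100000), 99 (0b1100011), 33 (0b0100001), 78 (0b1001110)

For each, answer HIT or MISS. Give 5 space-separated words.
Answer: MISS HIT HIT MISS MISS

Derivation:
vaddr=99: (3,0) not in TLB -> MISS, insert
vaddr=96: (3,0) in TLB -> HIT
vaddr=99: (3,0) in TLB -> HIT
vaddr=33: (1,0) not in TLB -> MISS, insert
vaddr=78: (2,1) not in TLB -> MISS, insert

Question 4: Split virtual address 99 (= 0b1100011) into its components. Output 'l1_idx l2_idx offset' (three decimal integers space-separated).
vaddr = 99 = 0b1100011
  top 2 bits -> l1_idx = 3
  next 2 bits -> l2_idx = 0
  bottom 3 bits -> offset = 3

Answer: 3 0 3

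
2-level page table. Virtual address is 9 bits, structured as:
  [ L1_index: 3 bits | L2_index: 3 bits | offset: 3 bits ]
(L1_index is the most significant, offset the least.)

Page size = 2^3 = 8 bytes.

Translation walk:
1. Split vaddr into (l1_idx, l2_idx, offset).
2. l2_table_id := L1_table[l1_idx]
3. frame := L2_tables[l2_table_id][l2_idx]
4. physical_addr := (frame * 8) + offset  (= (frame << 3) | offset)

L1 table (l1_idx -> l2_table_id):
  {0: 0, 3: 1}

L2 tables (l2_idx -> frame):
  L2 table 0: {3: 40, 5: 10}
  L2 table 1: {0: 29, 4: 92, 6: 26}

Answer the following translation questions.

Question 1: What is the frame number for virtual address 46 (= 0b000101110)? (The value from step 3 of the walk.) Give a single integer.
Answer: 10

Derivation:
vaddr = 46: l1_idx=0, l2_idx=5
L1[0] = 0; L2[0][5] = 10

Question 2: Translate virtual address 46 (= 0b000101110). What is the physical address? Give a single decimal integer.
Answer: 86

Derivation:
vaddr = 46 = 0b000101110
Split: l1_idx=0, l2_idx=5, offset=6
L1[0] = 0
L2[0][5] = 10
paddr = 10 * 8 + 6 = 86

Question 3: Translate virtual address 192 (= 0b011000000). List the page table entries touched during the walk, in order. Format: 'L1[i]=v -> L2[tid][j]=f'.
vaddr = 192 = 0b011000000
Split: l1_idx=3, l2_idx=0, offset=0

Answer: L1[3]=1 -> L2[1][0]=29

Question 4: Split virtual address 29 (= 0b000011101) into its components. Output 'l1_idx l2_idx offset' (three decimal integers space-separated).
vaddr = 29 = 0b000011101
  top 3 bits -> l1_idx = 0
  next 3 bits -> l2_idx = 3
  bottom 3 bits -> offset = 5

Answer: 0 3 5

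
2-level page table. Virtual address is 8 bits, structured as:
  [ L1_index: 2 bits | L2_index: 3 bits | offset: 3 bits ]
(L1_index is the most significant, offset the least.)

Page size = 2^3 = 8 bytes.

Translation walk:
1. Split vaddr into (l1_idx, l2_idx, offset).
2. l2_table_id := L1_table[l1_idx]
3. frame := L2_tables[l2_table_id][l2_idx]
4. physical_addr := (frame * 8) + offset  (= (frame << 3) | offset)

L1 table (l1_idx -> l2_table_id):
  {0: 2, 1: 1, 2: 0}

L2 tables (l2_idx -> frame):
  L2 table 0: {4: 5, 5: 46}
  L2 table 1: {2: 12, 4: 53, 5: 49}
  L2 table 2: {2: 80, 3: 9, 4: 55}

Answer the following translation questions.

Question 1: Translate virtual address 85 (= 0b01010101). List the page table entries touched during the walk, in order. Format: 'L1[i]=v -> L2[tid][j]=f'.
Answer: L1[1]=1 -> L2[1][2]=12

Derivation:
vaddr = 85 = 0b01010101
Split: l1_idx=1, l2_idx=2, offset=5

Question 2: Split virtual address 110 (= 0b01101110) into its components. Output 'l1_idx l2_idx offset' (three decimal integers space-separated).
vaddr = 110 = 0b01101110
  top 2 bits -> l1_idx = 1
  next 3 bits -> l2_idx = 5
  bottom 3 bits -> offset = 6

Answer: 1 5 6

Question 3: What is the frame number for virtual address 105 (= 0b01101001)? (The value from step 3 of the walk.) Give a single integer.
Answer: 49

Derivation:
vaddr = 105: l1_idx=1, l2_idx=5
L1[1] = 1; L2[1][5] = 49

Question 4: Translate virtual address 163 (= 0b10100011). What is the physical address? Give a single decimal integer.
vaddr = 163 = 0b10100011
Split: l1_idx=2, l2_idx=4, offset=3
L1[2] = 0
L2[0][4] = 5
paddr = 5 * 8 + 3 = 43

Answer: 43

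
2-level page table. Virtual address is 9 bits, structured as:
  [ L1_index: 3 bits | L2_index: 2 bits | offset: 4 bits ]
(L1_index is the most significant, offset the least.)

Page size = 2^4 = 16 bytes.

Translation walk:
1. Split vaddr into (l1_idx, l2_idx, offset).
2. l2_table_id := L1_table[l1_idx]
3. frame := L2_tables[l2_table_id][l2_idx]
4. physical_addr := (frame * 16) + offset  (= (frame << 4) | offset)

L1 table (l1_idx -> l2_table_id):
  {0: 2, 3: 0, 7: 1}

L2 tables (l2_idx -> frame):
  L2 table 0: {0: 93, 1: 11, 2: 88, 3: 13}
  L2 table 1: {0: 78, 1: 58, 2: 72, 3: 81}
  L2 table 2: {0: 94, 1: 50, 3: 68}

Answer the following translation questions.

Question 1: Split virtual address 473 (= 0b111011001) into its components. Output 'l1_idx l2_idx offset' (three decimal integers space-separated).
Answer: 7 1 9

Derivation:
vaddr = 473 = 0b111011001
  top 3 bits -> l1_idx = 7
  next 2 bits -> l2_idx = 1
  bottom 4 bits -> offset = 9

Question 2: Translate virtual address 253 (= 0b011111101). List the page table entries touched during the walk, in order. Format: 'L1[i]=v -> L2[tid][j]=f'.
Answer: L1[3]=0 -> L2[0][3]=13

Derivation:
vaddr = 253 = 0b011111101
Split: l1_idx=3, l2_idx=3, offset=13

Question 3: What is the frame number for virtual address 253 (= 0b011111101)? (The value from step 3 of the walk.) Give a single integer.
Answer: 13

Derivation:
vaddr = 253: l1_idx=3, l2_idx=3
L1[3] = 0; L2[0][3] = 13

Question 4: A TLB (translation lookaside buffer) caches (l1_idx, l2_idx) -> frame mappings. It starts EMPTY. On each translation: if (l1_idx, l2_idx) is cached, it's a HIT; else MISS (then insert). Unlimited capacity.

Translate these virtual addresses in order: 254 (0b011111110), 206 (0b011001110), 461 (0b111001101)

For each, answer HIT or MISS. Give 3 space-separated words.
vaddr=254: (3,3) not in TLB -> MISS, insert
vaddr=206: (3,0) not in TLB -> MISS, insert
vaddr=461: (7,0) not in TLB -> MISS, insert

Answer: MISS MISS MISS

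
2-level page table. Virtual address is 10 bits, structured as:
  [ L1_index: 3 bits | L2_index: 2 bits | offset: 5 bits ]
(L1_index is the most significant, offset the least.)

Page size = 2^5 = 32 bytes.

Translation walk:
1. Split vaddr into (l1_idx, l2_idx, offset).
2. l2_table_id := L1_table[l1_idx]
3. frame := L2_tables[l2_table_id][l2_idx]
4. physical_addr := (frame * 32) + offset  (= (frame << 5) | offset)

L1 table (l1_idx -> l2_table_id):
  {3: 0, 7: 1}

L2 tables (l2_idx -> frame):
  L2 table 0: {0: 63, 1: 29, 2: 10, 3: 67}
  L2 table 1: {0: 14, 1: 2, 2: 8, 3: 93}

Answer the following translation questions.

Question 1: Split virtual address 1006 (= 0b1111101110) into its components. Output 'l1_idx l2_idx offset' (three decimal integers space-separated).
Answer: 7 3 14

Derivation:
vaddr = 1006 = 0b1111101110
  top 3 bits -> l1_idx = 7
  next 2 bits -> l2_idx = 3
  bottom 5 bits -> offset = 14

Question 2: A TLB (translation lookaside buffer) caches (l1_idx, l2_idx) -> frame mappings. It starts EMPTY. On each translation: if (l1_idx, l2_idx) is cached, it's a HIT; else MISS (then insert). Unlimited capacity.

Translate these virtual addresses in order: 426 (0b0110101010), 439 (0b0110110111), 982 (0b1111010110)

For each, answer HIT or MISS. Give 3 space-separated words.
vaddr=426: (3,1) not in TLB -> MISS, insert
vaddr=439: (3,1) in TLB -> HIT
vaddr=982: (7,2) not in TLB -> MISS, insert

Answer: MISS HIT MISS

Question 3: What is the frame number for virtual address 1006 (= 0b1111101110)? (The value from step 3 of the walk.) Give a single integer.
Answer: 93

Derivation:
vaddr = 1006: l1_idx=7, l2_idx=3
L1[7] = 1; L2[1][3] = 93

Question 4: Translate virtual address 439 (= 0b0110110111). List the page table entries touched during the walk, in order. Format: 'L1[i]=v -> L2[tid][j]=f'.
Answer: L1[3]=0 -> L2[0][1]=29

Derivation:
vaddr = 439 = 0b0110110111
Split: l1_idx=3, l2_idx=1, offset=23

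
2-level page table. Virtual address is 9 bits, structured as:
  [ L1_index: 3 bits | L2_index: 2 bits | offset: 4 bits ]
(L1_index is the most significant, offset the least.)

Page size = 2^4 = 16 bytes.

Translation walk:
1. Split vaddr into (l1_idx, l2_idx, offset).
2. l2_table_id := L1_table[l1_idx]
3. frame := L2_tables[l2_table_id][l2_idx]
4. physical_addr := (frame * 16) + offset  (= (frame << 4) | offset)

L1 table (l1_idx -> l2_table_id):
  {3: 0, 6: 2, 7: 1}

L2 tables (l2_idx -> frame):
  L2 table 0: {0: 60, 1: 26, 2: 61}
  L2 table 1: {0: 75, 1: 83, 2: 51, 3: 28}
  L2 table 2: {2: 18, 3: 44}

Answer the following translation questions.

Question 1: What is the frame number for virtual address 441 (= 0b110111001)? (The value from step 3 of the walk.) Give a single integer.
vaddr = 441: l1_idx=6, l2_idx=3
L1[6] = 2; L2[2][3] = 44

Answer: 44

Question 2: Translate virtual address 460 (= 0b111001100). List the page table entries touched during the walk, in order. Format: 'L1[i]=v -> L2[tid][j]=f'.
Answer: L1[7]=1 -> L2[1][0]=75

Derivation:
vaddr = 460 = 0b111001100
Split: l1_idx=7, l2_idx=0, offset=12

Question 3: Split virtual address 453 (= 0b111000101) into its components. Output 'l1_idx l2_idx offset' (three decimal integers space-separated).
vaddr = 453 = 0b111000101
  top 3 bits -> l1_idx = 7
  next 2 bits -> l2_idx = 0
  bottom 4 bits -> offset = 5

Answer: 7 0 5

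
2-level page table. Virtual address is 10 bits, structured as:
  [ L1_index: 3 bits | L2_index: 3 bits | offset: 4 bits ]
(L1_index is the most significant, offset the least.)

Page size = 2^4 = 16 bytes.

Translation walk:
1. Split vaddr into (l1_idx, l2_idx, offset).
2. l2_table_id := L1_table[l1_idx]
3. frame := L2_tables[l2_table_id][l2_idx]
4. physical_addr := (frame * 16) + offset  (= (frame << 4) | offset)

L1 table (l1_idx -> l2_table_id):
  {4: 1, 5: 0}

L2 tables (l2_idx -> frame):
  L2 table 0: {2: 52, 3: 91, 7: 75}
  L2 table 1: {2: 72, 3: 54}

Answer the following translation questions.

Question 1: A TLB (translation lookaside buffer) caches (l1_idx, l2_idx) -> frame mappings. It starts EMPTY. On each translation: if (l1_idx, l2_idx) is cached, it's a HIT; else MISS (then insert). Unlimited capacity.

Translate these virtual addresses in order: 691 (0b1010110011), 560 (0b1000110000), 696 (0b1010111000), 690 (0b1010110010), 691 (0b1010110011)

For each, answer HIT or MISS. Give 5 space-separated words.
vaddr=691: (5,3) not in TLB -> MISS, insert
vaddr=560: (4,3) not in TLB -> MISS, insert
vaddr=696: (5,3) in TLB -> HIT
vaddr=690: (5,3) in TLB -> HIT
vaddr=691: (5,3) in TLB -> HIT

Answer: MISS MISS HIT HIT HIT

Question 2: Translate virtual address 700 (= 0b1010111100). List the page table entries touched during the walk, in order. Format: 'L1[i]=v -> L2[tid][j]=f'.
vaddr = 700 = 0b1010111100
Split: l1_idx=5, l2_idx=3, offset=12

Answer: L1[5]=0 -> L2[0][3]=91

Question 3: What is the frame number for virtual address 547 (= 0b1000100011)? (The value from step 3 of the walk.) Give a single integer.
Answer: 72

Derivation:
vaddr = 547: l1_idx=4, l2_idx=2
L1[4] = 1; L2[1][2] = 72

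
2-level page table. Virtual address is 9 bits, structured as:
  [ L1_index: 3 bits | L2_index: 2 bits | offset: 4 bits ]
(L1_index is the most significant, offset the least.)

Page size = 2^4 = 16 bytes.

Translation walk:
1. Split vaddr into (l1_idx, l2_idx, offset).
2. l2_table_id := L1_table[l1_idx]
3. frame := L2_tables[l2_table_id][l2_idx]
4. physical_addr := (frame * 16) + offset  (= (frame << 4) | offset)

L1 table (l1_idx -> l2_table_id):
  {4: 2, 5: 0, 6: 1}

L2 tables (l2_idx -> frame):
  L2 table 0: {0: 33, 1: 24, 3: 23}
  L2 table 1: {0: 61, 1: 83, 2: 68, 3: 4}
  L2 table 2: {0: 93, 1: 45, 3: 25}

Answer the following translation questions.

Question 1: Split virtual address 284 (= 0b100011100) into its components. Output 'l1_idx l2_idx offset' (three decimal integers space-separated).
Answer: 4 1 12

Derivation:
vaddr = 284 = 0b100011100
  top 3 bits -> l1_idx = 4
  next 2 bits -> l2_idx = 1
  bottom 4 bits -> offset = 12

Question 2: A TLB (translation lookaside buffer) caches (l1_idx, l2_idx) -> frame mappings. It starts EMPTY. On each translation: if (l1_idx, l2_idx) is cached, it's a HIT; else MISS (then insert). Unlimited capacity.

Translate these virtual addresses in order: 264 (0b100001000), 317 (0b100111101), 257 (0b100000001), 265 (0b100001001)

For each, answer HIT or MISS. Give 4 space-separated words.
Answer: MISS MISS HIT HIT

Derivation:
vaddr=264: (4,0) not in TLB -> MISS, insert
vaddr=317: (4,3) not in TLB -> MISS, insert
vaddr=257: (4,0) in TLB -> HIT
vaddr=265: (4,0) in TLB -> HIT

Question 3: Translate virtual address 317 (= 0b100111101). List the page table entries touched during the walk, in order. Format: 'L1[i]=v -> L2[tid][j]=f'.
Answer: L1[4]=2 -> L2[2][3]=25

Derivation:
vaddr = 317 = 0b100111101
Split: l1_idx=4, l2_idx=3, offset=13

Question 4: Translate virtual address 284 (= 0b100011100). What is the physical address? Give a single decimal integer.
Answer: 732

Derivation:
vaddr = 284 = 0b100011100
Split: l1_idx=4, l2_idx=1, offset=12
L1[4] = 2
L2[2][1] = 45
paddr = 45 * 16 + 12 = 732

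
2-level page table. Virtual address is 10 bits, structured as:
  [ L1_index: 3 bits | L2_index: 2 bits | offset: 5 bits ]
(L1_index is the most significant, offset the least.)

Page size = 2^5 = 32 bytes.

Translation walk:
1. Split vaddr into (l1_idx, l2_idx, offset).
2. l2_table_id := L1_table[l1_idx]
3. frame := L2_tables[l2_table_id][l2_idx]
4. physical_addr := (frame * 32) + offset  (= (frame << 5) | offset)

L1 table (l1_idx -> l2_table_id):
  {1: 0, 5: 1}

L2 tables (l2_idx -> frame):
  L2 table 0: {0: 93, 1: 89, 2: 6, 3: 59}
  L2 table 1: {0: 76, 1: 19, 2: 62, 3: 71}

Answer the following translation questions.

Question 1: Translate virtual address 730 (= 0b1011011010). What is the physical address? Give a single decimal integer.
vaddr = 730 = 0b1011011010
Split: l1_idx=5, l2_idx=2, offset=26
L1[5] = 1
L2[1][2] = 62
paddr = 62 * 32 + 26 = 2010

Answer: 2010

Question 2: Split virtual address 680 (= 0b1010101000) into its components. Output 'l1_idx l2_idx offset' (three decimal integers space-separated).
Answer: 5 1 8

Derivation:
vaddr = 680 = 0b1010101000
  top 3 bits -> l1_idx = 5
  next 2 bits -> l2_idx = 1
  bottom 5 bits -> offset = 8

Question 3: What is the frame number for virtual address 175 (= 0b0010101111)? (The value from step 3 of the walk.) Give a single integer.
Answer: 89

Derivation:
vaddr = 175: l1_idx=1, l2_idx=1
L1[1] = 0; L2[0][1] = 89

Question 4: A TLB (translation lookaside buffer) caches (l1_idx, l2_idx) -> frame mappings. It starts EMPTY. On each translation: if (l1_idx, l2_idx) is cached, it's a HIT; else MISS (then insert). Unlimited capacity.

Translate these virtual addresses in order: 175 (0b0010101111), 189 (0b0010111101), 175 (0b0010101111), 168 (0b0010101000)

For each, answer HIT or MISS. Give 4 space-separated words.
vaddr=175: (1,1) not in TLB -> MISS, insert
vaddr=189: (1,1) in TLB -> HIT
vaddr=175: (1,1) in TLB -> HIT
vaddr=168: (1,1) in TLB -> HIT

Answer: MISS HIT HIT HIT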